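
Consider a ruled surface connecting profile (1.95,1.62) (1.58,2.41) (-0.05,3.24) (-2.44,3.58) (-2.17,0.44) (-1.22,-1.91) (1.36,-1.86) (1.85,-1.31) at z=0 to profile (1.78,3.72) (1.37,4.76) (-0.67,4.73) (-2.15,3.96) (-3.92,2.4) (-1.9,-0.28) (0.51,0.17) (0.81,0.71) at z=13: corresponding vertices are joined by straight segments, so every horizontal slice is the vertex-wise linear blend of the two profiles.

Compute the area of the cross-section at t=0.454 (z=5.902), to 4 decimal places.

Area at t=0.454: 19.3884

Cross-section at t=0.454: each vertex is (1-t)·p0[i] + t·p1[i].
  v1: (1-0.454)·(1.95,1.62) + 0.454·(1.78,3.72) = (1.8728,2.5734)
  v2: (1-0.454)·(1.58,2.41) + 0.454·(1.37,4.76) = (1.4847,3.4769)
  v3: (1-0.454)·(-0.05,3.24) + 0.454·(-0.67,4.73) = (-0.3315,3.9165)
  v4: (1-0.454)·(-2.44,3.58) + 0.454·(-2.15,3.96) = (-2.3083,3.7525)
  v5: (1-0.454)·(-2.17,0.44) + 0.454·(-3.92,2.4) = (-2.9645,1.3298)
  v6: (1-0.454)·(-1.22,-1.91) + 0.454·(-1.9,-0.28) = (-1.5287,-1.1700)
  v7: (1-0.454)·(1.36,-1.86) + 0.454·(0.51,0.17) = (0.9741,-0.9384)
  v8: (1-0.454)·(1.85,-1.31) + 0.454·(0.81,0.71) = (1.3778,-0.3929)
Shoelace sum Σ(x_i·y_{i+1} − x_{i+1}·y_i):
  i=1: 1.8728·3.4769 − 1.4847·2.5734 = +2.6910 (running +2.6910)
  i=2: 1.4847·3.9165 − -0.3315·3.4769 = +6.9671 (running +9.6581)
  i=3: -0.3315·3.7525 − -2.3083·3.9165 = +7.7966 (running +17.4548)
  i=4: -2.3083·1.3298 − -2.9645·3.7525 = +8.0546 (running +25.5094)
  i=5: -2.9645·-1.1700 − -1.5287·1.3298 = +5.5014 (running +31.0107)
  i=6: -1.5287·-0.9384 − 0.9741·-1.1700 = +2.5742 (running +33.5849)
  i=7: 0.9741·-0.3929 − 1.3778·-0.9384 = +0.9102 (running +34.4951)
  i=8: 1.3778·2.5734 − 1.8728·-0.3929 = +4.2816 (running +38.7767)
Area = |Σ|/2 = |38.7767|/2 = 19.3884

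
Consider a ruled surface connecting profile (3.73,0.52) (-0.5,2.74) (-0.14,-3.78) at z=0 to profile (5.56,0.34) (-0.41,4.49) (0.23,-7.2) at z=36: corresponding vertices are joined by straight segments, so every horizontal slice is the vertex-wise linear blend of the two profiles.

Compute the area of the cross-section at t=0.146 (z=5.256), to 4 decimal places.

Cross-section at t=0.146: each vertex is (1-t)·p0[i] + t·p1[i].
  v1: (1-0.146)·(3.73,0.52) + 0.146·(5.56,0.34) = (3.9972,0.4937)
  v2: (1-0.146)·(-0.5,2.74) + 0.146·(-0.41,4.49) = (-0.4869,2.9955)
  v3: (1-0.146)·(-0.14,-3.78) + 0.146·(0.23,-7.2) = (-0.0860,-4.2793)
Shoelace sum Σ(x_i·y_{i+1} − x_{i+1}·y_i):
  i=1: 3.9972·2.9955 − -0.4869·0.4937 = +12.2139 (running +12.2139)
  i=2: -0.4869·-4.2793 − -0.0860·2.9955 = +2.3410 (running +14.5549)
  i=3: -0.0860·0.4937 − 3.9972·-4.2793 = +17.0628 (running +31.6177)
Area = |Σ|/2 = |31.6177|/2 = 15.8088

Area at t=0.146: 15.8088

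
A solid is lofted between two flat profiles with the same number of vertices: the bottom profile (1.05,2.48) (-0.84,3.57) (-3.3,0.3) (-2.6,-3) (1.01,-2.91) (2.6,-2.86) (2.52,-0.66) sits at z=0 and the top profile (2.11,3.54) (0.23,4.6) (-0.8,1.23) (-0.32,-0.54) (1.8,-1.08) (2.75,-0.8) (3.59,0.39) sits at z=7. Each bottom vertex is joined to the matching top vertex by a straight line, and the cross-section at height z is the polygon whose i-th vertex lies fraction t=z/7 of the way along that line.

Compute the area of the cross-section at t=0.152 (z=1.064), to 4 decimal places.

Cross-section at t=0.152: each vertex is (1-t)·p0[i] + t·p1[i].
  v1: (1-0.152)·(1.05,2.48) + 0.152·(2.11,3.54) = (1.2111,2.6411)
  v2: (1-0.152)·(-0.84,3.57) + 0.152·(0.23,4.6) = (-0.6774,3.7266)
  v3: (1-0.152)·(-3.3,0.3) + 0.152·(-0.8,1.23) = (-2.9200,0.4414)
  v4: (1-0.152)·(-2.6,-3) + 0.152·(-0.32,-0.54) = (-2.2534,-2.6261)
  v5: (1-0.152)·(1.01,-2.91) + 0.152·(1.8,-1.08) = (1.1301,-2.6318)
  v6: (1-0.152)·(2.6,-2.86) + 0.152·(2.75,-0.8) = (2.6228,-2.5469)
  v7: (1-0.152)·(2.52,-0.66) + 0.152·(3.59,0.39) = (2.6826,-0.5004)
Shoelace sum Σ(x_i·y_{i+1} − x_{i+1}·y_i):
  i=1: 1.2111·3.7266 − -0.6774·2.6411 = +6.3023 (running +6.3023)
  i=2: -0.6774·0.4414 − -2.9200·3.7266 = +10.5826 (running +16.8849)
  i=3: -2.9200·-2.6261 − -2.2534·0.4414 = +8.6627 (running +25.5476)
  i=4: -2.2534·-2.6318 − 1.1301·-2.6261 = +8.8984 (running +34.4460)
  i=5: 1.1301·-2.5469 − 2.6228·-2.6318 = +4.0246 (running +38.4706)
  i=6: 2.6228·-0.5004 − 2.6826·-2.5469 = +5.5199 (running +43.9905)
  i=7: 2.6826·2.6411 − 1.2111·-0.5004 = +7.6912 (running +51.6817)
Area = |Σ|/2 = |51.6817|/2 = 25.8409

Area at t=0.152: 25.8409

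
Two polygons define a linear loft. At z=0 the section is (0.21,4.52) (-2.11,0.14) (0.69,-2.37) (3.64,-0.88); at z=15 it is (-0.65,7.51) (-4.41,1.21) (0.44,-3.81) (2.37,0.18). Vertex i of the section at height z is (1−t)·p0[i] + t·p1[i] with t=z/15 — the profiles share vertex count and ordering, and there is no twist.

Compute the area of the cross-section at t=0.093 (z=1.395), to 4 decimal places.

Cross-section at t=0.093: each vertex is (1-t)·p0[i] + t·p1[i].
  v1: (1-0.093)·(0.21,4.52) + 0.093·(-0.65,7.51) = (0.1300,4.7981)
  v2: (1-0.093)·(-2.11,0.14) + 0.093·(-4.41,1.21) = (-2.3239,0.2395)
  v3: (1-0.093)·(0.69,-2.37) + 0.093·(0.44,-3.81) = (0.6667,-2.5039)
  v4: (1-0.093)·(3.64,-0.88) + 0.093·(2.37,0.18) = (3.5219,-0.7814)
Shoelace sum Σ(x_i·y_{i+1} − x_{i+1}·y_i):
  i=1: 0.1300·0.2395 − -2.3239·4.7981 = +11.1814 (running +11.1814)
  i=2: -2.3239·-2.5039 − 0.6667·0.2395 = +5.6592 (running +16.8405)
  i=3: 0.6667·-0.7814 − 3.5219·-2.5039 = +8.2975 (running +25.1381)
  i=4: 3.5219·4.7981 − 0.1300·-0.7814 = +16.9999 (running +42.1379)
Area = |Σ|/2 = |42.1379|/2 = 21.0690

Area at t=0.093: 21.0690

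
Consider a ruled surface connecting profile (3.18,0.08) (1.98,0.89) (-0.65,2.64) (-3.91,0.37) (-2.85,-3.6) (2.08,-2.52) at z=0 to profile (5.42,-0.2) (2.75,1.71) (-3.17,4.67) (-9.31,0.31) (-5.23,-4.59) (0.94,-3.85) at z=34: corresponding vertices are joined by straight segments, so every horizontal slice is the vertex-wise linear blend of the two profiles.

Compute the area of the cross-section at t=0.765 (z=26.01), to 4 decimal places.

Area at t=0.765: 65.4093

Cross-section at t=0.765: each vertex is (1-t)·p0[i] + t·p1[i].
  v1: (1-0.765)·(3.18,0.08) + 0.765·(5.42,-0.2) = (4.8936,-0.1342)
  v2: (1-0.765)·(1.98,0.89) + 0.765·(2.75,1.71) = (2.5691,1.5173)
  v3: (1-0.765)·(-0.65,2.64) + 0.765·(-3.17,4.67) = (-2.5778,4.1929)
  v4: (1-0.765)·(-3.91,0.37) + 0.765·(-9.31,0.31) = (-8.0410,0.3241)
  v5: (1-0.765)·(-2.85,-3.6) + 0.765·(-5.23,-4.59) = (-4.6707,-4.3573)
  v6: (1-0.765)·(2.08,-2.52) + 0.765·(0.94,-3.85) = (1.2079,-3.5375)
Shoelace sum Σ(x_i·y_{i+1} − x_{i+1}·y_i):
  i=1: 4.8936·1.5173 − 2.5691·-0.1342 = +7.7698 (running +7.7698)
  i=2: 2.5691·4.1929 − -2.5778·1.5173 = +14.6832 (running +22.4530)
  i=3: -2.5778·0.3241 − -8.0410·4.1929 = +32.8800 (running +55.3331)
  i=4: -8.0410·-4.3573 − -4.6707·0.3241 = +36.5512 (running +91.8843)
  i=5: -4.6707·-3.5375 − 1.2079·-4.3573 = +21.7856 (running +113.6699)
  i=6: 1.2079·-0.1342 − 4.8936·-3.5375 = +17.1488 (running +130.8187)
Area = |Σ|/2 = |130.8187|/2 = 65.4093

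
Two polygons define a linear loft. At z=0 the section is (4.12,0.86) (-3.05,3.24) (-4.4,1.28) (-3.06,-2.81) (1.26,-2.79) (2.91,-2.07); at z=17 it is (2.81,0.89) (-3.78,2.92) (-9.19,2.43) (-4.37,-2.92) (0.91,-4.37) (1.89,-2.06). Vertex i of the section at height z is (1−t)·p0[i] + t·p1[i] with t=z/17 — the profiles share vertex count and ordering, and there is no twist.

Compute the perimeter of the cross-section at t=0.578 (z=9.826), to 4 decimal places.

Cross-section at t=0.578: each vertex is (1-t)·p0[i] + t·p1[i].
  v1: (1-0.578)·(4.12,0.86) + 0.578·(2.81,0.89) = (3.3628,0.8773)
  v2: (1-0.578)·(-3.05,3.24) + 0.578·(-3.78,2.92) = (-3.4719,3.0550)
  v3: (1-0.578)·(-4.4,1.28) + 0.578·(-9.19,2.43) = (-7.1686,1.9447)
  v4: (1-0.578)·(-3.06,-2.81) + 0.578·(-4.37,-2.92) = (-3.8172,-2.8736)
  v5: (1-0.578)·(1.26,-2.79) + 0.578·(0.91,-4.37) = (1.0577,-3.7032)
  v6: (1-0.578)·(2.91,-2.07) + 0.578·(1.89,-2.06) = (2.3204,-2.0642)
Perimeter = Σ |v_{i+1} − v_i|:
  edge 1→2: √(-6.8348² + 2.1777²) = 7.1733 (running 7.1733)
  edge 2→3: √(-3.6967² + -1.1103²) = 3.8598 (running 11.0331)
  edge 3→4: √(3.3514² + -4.8183²) = 5.8692 (running 16.9024)
  edge 4→5: √(4.8749² + -0.8297²) = 4.9450 (running 21.8474)
  edge 5→6: √(1.2627² + 1.6390²) = 2.0690 (running 23.9164)
  edge 6→1: √(1.0424² + 2.9416²) = 3.1208 (running 27.0372)
Perimeter = 27.0372

Perimeter at t=0.578: 27.0372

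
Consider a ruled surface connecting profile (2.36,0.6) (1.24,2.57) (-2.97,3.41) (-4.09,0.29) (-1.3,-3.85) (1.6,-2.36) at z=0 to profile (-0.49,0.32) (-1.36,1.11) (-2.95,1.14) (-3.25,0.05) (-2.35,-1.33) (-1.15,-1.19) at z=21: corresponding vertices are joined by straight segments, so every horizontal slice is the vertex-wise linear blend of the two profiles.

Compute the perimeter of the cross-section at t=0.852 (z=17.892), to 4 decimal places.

Perimeter at t=0.852: 10.2457

Cross-section at t=0.852: each vertex is (1-t)·p0[i] + t·p1[i].
  v1: (1-0.852)·(2.36,0.6) + 0.852·(-0.49,0.32) = (-0.0682,0.3614)
  v2: (1-0.852)·(1.24,2.57) + 0.852·(-1.36,1.11) = (-0.9752,1.3261)
  v3: (1-0.852)·(-2.97,3.41) + 0.852·(-2.95,1.14) = (-2.9530,1.4760)
  v4: (1-0.852)·(-4.09,0.29) + 0.852·(-3.25,0.05) = (-3.3743,0.0855)
  v5: (1-0.852)·(-1.3,-3.85) + 0.852·(-2.35,-1.33) = (-2.1946,-1.7030)
  v6: (1-0.852)·(1.6,-2.36) + 0.852·(-1.15,-1.19) = (-0.7430,-1.3632)
Perimeter = Σ |v_{i+1} − v_i|:
  edge 1→2: √(-0.9070² + 0.9646²) = 1.3241 (running 1.3241)
  edge 2→3: √(-1.9778² + 0.1499²) = 1.9834 (running 3.3075)
  edge 3→4: √(-0.4214² + -1.3904²) = 1.4529 (running 4.7604)
  edge 4→5: √(1.1797² + -1.7885²) = 2.1425 (running 6.9029)
  edge 5→6: √(1.4516² + 0.3398²) = 1.4908 (running 8.3938)
  edge 6→1: √(0.6748² + 1.7246²) = 1.8519 (running 10.2457)
Perimeter = 10.2457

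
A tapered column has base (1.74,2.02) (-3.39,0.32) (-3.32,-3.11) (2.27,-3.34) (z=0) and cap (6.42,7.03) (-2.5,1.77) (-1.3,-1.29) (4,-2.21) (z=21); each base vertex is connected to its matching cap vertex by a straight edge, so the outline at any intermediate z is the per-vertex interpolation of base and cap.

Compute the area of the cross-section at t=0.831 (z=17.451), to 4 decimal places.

Area at t=0.831: 39.0072

Cross-section at t=0.831: each vertex is (1-t)·p0[i] + t·p1[i].
  v1: (1-0.831)·(1.74,2.02) + 0.831·(6.42,7.03) = (5.6291,6.1833)
  v2: (1-0.831)·(-3.39,0.32) + 0.831·(-2.5,1.77) = (-2.6504,1.5250)
  v3: (1-0.831)·(-3.32,-3.11) + 0.831·(-1.3,-1.29) = (-1.6414,-1.5976)
  v4: (1-0.831)·(2.27,-3.34) + 0.831·(4,-2.21) = (3.7076,-2.4010)
Shoelace sum Σ(x_i·y_{i+1} − x_{i+1}·y_i):
  i=1: 5.6291·1.5250 − -2.6504·6.1833 = +24.9724 (running +24.9724)
  i=2: -2.6504·-1.5976 − -1.6414·1.5250 = +6.7373 (running +31.7096)
  i=3: -1.6414·-2.4010 − 3.7076·-1.5976 = +9.8641 (running +41.5738)
  i=4: 3.7076·6.1833 − 5.6291·-2.4010 = +36.4407 (running +78.0145)
Area = |Σ|/2 = |78.0145|/2 = 39.0072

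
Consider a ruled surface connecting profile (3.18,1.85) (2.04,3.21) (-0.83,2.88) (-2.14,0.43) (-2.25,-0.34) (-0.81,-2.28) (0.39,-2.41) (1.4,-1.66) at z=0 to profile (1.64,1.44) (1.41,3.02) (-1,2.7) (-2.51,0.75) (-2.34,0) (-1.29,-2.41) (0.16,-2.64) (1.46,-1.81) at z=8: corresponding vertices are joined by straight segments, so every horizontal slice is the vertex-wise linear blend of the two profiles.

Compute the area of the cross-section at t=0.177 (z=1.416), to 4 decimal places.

Cross-section at t=0.177: each vertex is (1-t)·p0[i] + t·p1[i].
  v1: (1-0.177)·(3.18,1.85) + 0.177·(1.64,1.44) = (2.9074,1.7774)
  v2: (1-0.177)·(2.04,3.21) + 0.177·(1.41,3.02) = (1.9285,3.1764)
  v3: (1-0.177)·(-0.83,2.88) + 0.177·(-1,2.7) = (-0.8601,2.8481)
  v4: (1-0.177)·(-2.14,0.43) + 0.177·(-2.51,0.75) = (-2.2055,0.4866)
  v5: (1-0.177)·(-2.25,-0.34) + 0.177·(-2.34,0) = (-2.2659,-0.2798)
  v6: (1-0.177)·(-0.81,-2.28) + 0.177·(-1.29,-2.41) = (-0.8950,-2.3030)
  v7: (1-0.177)·(0.39,-2.41) + 0.177·(0.16,-2.64) = (0.3493,-2.4507)
  v8: (1-0.177)·(1.4,-1.66) + 0.177·(1.46,-1.81) = (1.4106,-1.6865)
Shoelace sum Σ(x_i·y_{i+1} − x_{i+1}·y_i):
  i=1: 2.9074·3.1764 − 1.9285·1.7774 = +5.8073 (running +5.8073)
  i=2: 1.9285·2.8481 − -0.8601·3.1764 = +8.2246 (running +14.0319)
  i=3: -0.8601·0.4866 − -2.2055·2.8481 = +5.8630 (running +19.8948)
  i=4: -2.2055·-0.2798 − -2.2659·0.4866 = +1.7198 (running +21.6147)
  i=5: -2.2659·-2.3030 − -0.8950·-0.2798 = +4.9680 (running +26.5827)
  i=6: -0.8950·-2.4507 − 0.3493·-2.3030 = +2.9977 (running +29.5804)
  i=7: 0.3493·-1.6865 − 1.4106·-2.4507 = +2.8679 (running +32.4483)
  i=8: 1.4106·1.7774 − 2.9074·-1.6865 = +7.4108 (running +39.8591)
Area = |Σ|/2 = |39.8591|/2 = 19.9296

Area at t=0.177: 19.9296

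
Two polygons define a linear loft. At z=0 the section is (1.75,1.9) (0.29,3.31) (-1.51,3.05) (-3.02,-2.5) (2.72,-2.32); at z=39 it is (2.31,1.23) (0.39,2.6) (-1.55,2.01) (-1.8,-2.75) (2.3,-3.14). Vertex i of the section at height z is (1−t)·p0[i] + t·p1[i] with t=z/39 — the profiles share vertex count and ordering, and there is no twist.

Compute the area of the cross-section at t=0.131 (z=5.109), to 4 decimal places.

Area at t=0.131: 23.0970

Cross-section at t=0.131: each vertex is (1-t)·p0[i] + t·p1[i].
  v1: (1-0.131)·(1.75,1.9) + 0.131·(2.31,1.23) = (1.8234,1.8122)
  v2: (1-0.131)·(0.29,3.31) + 0.131·(0.39,2.6) = (0.3031,3.2170)
  v3: (1-0.131)·(-1.51,3.05) + 0.131·(-1.55,2.01) = (-1.5152,2.9138)
  v4: (1-0.131)·(-3.02,-2.5) + 0.131·(-1.8,-2.75) = (-2.8602,-2.5328)
  v5: (1-0.131)·(2.72,-2.32) + 0.131·(2.3,-3.14) = (2.6650,-2.4274)
Shoelace sum Σ(x_i·y_{i+1} − x_{i+1}·y_i):
  i=1: 1.8234·3.2170 − 0.3031·1.8122 = +5.3164 (running +5.3164)
  i=2: 0.3031·2.9138 − -1.5152·3.2170 = +5.7577 (running +11.0741)
  i=3: -1.5152·-2.5328 − -2.8602·2.9138 = +12.1716 (running +23.2457)
  i=4: -2.8602·-2.4274 − 2.6650·-2.5328 = +13.6926 (running +36.9383)
  i=5: 2.6650·1.8122 − 1.8234·-2.4274 = +9.2556 (running +46.1939)
Area = |Σ|/2 = |46.1939|/2 = 23.0970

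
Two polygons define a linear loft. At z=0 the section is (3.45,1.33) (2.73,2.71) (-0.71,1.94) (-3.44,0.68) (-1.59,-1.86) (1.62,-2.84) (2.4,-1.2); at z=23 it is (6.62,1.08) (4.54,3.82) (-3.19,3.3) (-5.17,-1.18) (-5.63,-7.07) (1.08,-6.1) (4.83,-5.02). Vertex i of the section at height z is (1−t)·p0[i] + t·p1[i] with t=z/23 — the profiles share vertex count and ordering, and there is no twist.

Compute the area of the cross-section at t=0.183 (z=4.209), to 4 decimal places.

Area at t=0.183: 33.7830

Cross-section at t=0.183: each vertex is (1-t)·p0[i] + t·p1[i].
  v1: (1-0.183)·(3.45,1.33) + 0.183·(6.62,1.08) = (4.0301,1.2843)
  v2: (1-0.183)·(2.73,2.71) + 0.183·(4.54,3.82) = (3.0612,2.9131)
  v3: (1-0.183)·(-0.71,1.94) + 0.183·(-3.19,3.3) = (-1.1638,2.1889)
  v4: (1-0.183)·(-3.44,0.68) + 0.183·(-5.17,-1.18) = (-3.7566,0.3396)
  v5: (1-0.183)·(-1.59,-1.86) + 0.183·(-5.63,-7.07) = (-2.3293,-2.8134)
  v6: (1-0.183)·(1.62,-2.84) + 0.183·(1.08,-6.1) = (1.5212,-3.4366)
  v7: (1-0.183)·(2.4,-1.2) + 0.183·(4.83,-5.02) = (2.8447,-1.8991)
Shoelace sum Σ(x_i·y_{i+1} − x_{i+1}·y_i):
  i=1: 4.0301·2.9131 − 3.0612·1.2843 = +7.8088 (running +7.8088)
  i=2: 3.0612·2.1889 − -1.1638·2.9131 = +10.0911 (running +17.8999)
  i=3: -1.1638·0.3396 − -3.7566·2.1889 = +7.8275 (running +25.7274)
  i=4: -3.7566·-2.8134 − -2.3293·0.3396 = +11.3600 (running +37.0874)
  i=5: -2.3293·-3.4366 − 1.5212·-2.8134 = +12.2846 (running +49.3720)
  i=6: 1.5212·-1.8991 − 2.8447·-3.4366 = +6.8872 (running +56.2592)
  i=7: 2.8447·1.2843 − 4.0301·-1.8991 = +11.3067 (running +67.5659)
Area = |Σ|/2 = |67.5659|/2 = 33.7830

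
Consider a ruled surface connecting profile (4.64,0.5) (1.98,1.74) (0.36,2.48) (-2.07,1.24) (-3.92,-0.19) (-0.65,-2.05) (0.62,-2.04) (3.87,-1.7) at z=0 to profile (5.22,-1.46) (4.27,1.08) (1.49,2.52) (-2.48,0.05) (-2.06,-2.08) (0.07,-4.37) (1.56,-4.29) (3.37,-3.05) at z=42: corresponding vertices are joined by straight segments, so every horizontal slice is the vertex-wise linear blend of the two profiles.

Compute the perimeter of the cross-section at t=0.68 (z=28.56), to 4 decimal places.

Cross-section at t=0.68: each vertex is (1-t)·p0[i] + t·p1[i].
  v1: (1-0.68)·(4.64,0.5) + 0.68·(5.22,-1.46) = (5.0344,-0.8328)
  v2: (1-0.68)·(1.98,1.74) + 0.68·(4.27,1.08) = (3.5372,1.2912)
  v3: (1-0.68)·(0.36,2.48) + 0.68·(1.49,2.52) = (1.1284,2.5072)
  v4: (1-0.68)·(-2.07,1.24) + 0.68·(-2.48,0.05) = (-2.3488,0.4308)
  v5: (1-0.68)·(-3.92,-0.19) + 0.68·(-2.06,-2.08) = (-2.6552,-1.4752)
  v6: (1-0.68)·(-0.65,-2.05) + 0.68·(0.07,-4.37) = (-0.1604,-3.6276)
  v7: (1-0.68)·(0.62,-2.04) + 0.68·(1.56,-4.29) = (1.2592,-3.5700)
  v8: (1-0.68)·(3.87,-1.7) + 0.68·(3.37,-3.05) = (3.5300,-2.6180)
Perimeter = Σ |v_{i+1} − v_i|:
  edge 1→2: √(-1.4972² + 2.1240²) = 2.5987 (running 2.5987)
  edge 2→3: √(-2.4088² + 1.2160²) = 2.6983 (running 5.2970)
  edge 3→4: √(-3.4772² + -2.0764²) = 4.0500 (running 9.3470)
  edge 4→5: √(-0.3064² + -1.9060²) = 1.9305 (running 11.2774)
  edge 5→6: √(2.4948² + -2.1524²) = 3.2950 (running 14.5724)
  edge 6→7: √(1.4196² + 0.0576²) = 1.4208 (running 15.9932)
  edge 7→8: √(2.2708² + 0.9520²) = 2.4623 (running 18.4555)
  edge 8→1: √(1.5044² + 1.7852²) = 2.3346 (running 20.7900)
Perimeter = 20.7900

Perimeter at t=0.68: 20.7900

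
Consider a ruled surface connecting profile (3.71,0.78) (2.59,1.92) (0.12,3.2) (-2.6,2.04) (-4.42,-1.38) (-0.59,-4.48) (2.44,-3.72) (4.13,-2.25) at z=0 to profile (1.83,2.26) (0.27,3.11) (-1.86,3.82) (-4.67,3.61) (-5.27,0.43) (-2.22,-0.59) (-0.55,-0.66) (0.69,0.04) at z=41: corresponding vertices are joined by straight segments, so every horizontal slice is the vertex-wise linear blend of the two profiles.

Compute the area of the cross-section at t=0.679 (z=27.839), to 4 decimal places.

Area at t=0.679: 29.3484

Cross-section at t=0.679: each vertex is (1-t)·p0[i] + t·p1[i].
  v1: (1-0.679)·(3.71,0.78) + 0.679·(1.83,2.26) = (2.4335,1.7849)
  v2: (1-0.679)·(2.59,1.92) + 0.679·(0.27,3.11) = (1.0147,2.7280)
  v3: (1-0.679)·(0.12,3.2) + 0.679·(-1.86,3.82) = (-1.2244,3.6210)
  v4: (1-0.679)·(-2.6,2.04) + 0.679·(-4.67,3.61) = (-4.0055,3.1060)
  v5: (1-0.679)·(-4.42,-1.38) + 0.679·(-5.27,0.43) = (-4.9971,-0.1510)
  v6: (1-0.679)·(-0.59,-4.48) + 0.679·(-2.22,-0.59) = (-1.6968,-1.8387)
  v7: (1-0.679)·(2.44,-3.72) + 0.679·(-0.55,-0.66) = (0.4098,-1.6423)
  v8: (1-0.679)·(4.13,-2.25) + 0.679·(0.69,0.04) = (1.7942,-0.6951)
Shoelace sum Σ(x_i·y_{i+1} − x_{i+1}·y_i):
  i=1: 2.4335·2.7280 − 1.0147·1.7849 = +4.8274 (running +4.8274)
  i=2: 1.0147·3.6210 − -1.2244·2.7280 = +7.0145 (running +11.8419)
  i=3: -1.2244·3.1060 − -4.0055·3.6210 = +10.7009 (running +22.5427)
  i=4: -4.0055·-0.1510 − -4.9971·3.1060 = +16.1262 (running +38.6689)
  i=5: -4.9971·-1.8387 − -1.6968·-0.1510 = +8.9320 (running +47.6009)
  i=6: -1.6968·-1.6423 − 0.4098·-1.8387 = +3.5400 (running +51.1409)
  i=7: 0.4098·-0.6951 − 1.7942·-1.6423 = +2.6618 (running +53.8027)
  i=8: 1.7942·1.7849 − 2.4335·-0.6951 = +4.8941 (running +58.6967)
Area = |Σ|/2 = |58.6967|/2 = 29.3484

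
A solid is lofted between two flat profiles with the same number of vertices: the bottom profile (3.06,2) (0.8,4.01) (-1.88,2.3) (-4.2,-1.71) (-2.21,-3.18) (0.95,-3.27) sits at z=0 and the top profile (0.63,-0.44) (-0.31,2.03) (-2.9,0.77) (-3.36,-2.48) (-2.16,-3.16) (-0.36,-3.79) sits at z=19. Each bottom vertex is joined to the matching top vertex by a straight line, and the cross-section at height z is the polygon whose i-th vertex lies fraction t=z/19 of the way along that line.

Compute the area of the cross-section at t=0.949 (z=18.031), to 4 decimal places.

Area at t=0.949: 16.4189

Cross-section at t=0.949: each vertex is (1-t)·p0[i] + t·p1[i].
  v1: (1-0.949)·(3.06,2) + 0.949·(0.63,-0.44) = (0.7539,-0.3156)
  v2: (1-0.949)·(0.8,4.01) + 0.949·(-0.31,2.03) = (-0.2534,2.1310)
  v3: (1-0.949)·(-1.88,2.3) + 0.949·(-2.9,0.77) = (-2.8480,0.8480)
  v4: (1-0.949)·(-4.2,-1.71) + 0.949·(-3.36,-2.48) = (-3.4028,-2.4407)
  v5: (1-0.949)·(-2.21,-3.18) + 0.949·(-2.16,-3.16) = (-2.1626,-3.1610)
  v6: (1-0.949)·(0.95,-3.27) + 0.949·(-0.36,-3.79) = (-0.2932,-3.7635)
Shoelace sum Σ(x_i·y_{i+1} − x_{i+1}·y_i):
  i=1: 0.7539·2.1310 − -0.2534·-0.3156 = +1.5267 (running +1.5267)
  i=2: -0.2534·0.8480 − -2.8480·2.1310 = +5.8541 (running +7.3808)
  i=3: -2.8480·-2.4407 − -3.4028·0.8480 = +9.8369 (running +17.2176)
  i=4: -3.4028·-3.1610 − -2.1626·-2.4407 = +5.4782 (running +22.6959)
  i=5: -2.1626·-3.7635 − -0.2932·-3.1610 = +7.2119 (running +29.9078)
  i=6: -0.2932·-0.3156 − 0.7539·-3.7635 = +2.9299 (running +32.8377)
Area = |Σ|/2 = |32.8377|/2 = 16.4189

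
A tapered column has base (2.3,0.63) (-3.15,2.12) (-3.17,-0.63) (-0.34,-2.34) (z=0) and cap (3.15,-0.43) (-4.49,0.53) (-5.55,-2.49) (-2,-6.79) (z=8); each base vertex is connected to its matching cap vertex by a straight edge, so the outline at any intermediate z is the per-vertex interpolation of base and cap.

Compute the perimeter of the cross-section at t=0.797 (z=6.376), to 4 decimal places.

Cross-section at t=0.797: each vertex is (1-t)·p0[i] + t·p1[i].
  v1: (1-0.797)·(2.3,0.63) + 0.797·(3.15,-0.43) = (2.9775,-0.2148)
  v2: (1-0.797)·(-3.15,2.12) + 0.797·(-4.49,0.53) = (-4.2180,0.8528)
  v3: (1-0.797)·(-3.17,-0.63) + 0.797·(-5.55,-2.49) = (-5.0669,-2.1124)
  v4: (1-0.797)·(-0.34,-2.34) + 0.797·(-2,-6.79) = (-1.6630,-5.8867)
Perimeter = Σ |v_{i+1} − v_i|:
  edge 1→2: √(-7.1954² + 1.0676²) = 7.2742 (running 7.2742)
  edge 2→3: √(-0.8489² + -2.9652²) = 3.0843 (running 10.3585)
  edge 3→4: √(3.4038² + -3.7742²) = 5.0824 (running 15.4409)
  edge 4→1: √(4.6405² + 5.6718²) = 7.3283 (running 22.7692)
Perimeter = 22.7692

Perimeter at t=0.797: 22.7692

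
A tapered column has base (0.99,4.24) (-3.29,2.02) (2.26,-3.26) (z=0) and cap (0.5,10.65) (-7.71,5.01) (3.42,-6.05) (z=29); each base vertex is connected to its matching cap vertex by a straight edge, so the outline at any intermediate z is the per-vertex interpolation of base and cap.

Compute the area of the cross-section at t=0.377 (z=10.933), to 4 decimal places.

Area at t=0.377: 34.9177

Cross-section at t=0.377: each vertex is (1-t)·p0[i] + t·p1[i].
  v1: (1-0.377)·(0.99,4.24) + 0.377·(0.5,10.65) = (0.8053,6.6566)
  v2: (1-0.377)·(-3.29,2.02) + 0.377·(-7.71,5.01) = (-4.9563,3.1472)
  v3: (1-0.377)·(2.26,-3.26) + 0.377·(3.42,-6.05) = (2.6973,-4.3118)
Shoelace sum Σ(x_i·y_{i+1} − x_{i+1}·y_i):
  i=1: 0.8053·3.1472 − -4.9563·6.6566 = +35.5266 (running +35.5266)
  i=2: -4.9563·-4.3118 − 2.6973·3.1472 = +12.8818 (running +48.4084)
  i=3: 2.6973·6.6566 − 0.8053·-4.3118 = +21.4271 (running +69.8355)
Area = |Σ|/2 = |69.8355|/2 = 34.9177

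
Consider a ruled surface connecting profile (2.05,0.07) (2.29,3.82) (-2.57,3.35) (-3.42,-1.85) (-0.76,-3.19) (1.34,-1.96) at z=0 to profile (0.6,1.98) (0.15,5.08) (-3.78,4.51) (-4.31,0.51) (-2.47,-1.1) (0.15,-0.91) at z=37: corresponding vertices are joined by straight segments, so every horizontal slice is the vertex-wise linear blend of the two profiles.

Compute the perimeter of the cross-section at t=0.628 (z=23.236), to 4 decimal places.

Cross-section at t=0.628: each vertex is (1-t)·p0[i] + t·p1[i].
  v1: (1-0.628)·(2.05,0.07) + 0.628·(0.6,1.98) = (1.1394,1.2695)
  v2: (1-0.628)·(2.29,3.82) + 0.628·(0.15,5.08) = (0.9461,4.6113)
  v3: (1-0.628)·(-2.57,3.35) + 0.628·(-3.78,4.51) = (-3.3299,4.0785)
  v4: (1-0.628)·(-3.42,-1.85) + 0.628·(-4.31,0.51) = (-3.9789,-0.3679)
  v5: (1-0.628)·(-0.76,-3.19) + 0.628·(-2.47,-1.1) = (-1.8339,-1.8775)
  v6: (1-0.628)·(1.34,-1.96) + 0.628·(0.15,-0.91) = (0.5927,-1.3006)
Perimeter = Σ |v_{i+1} − v_i|:
  edge 1→2: √(-0.1933² + 3.3418²) = 3.3474 (running 3.3474)
  edge 2→3: √(-4.2760² + -0.5328²) = 4.3090 (running 7.6564)
  edge 3→4: √(-0.6490² + -4.4464²) = 4.4935 (running 12.1499)
  edge 4→5: √(2.1450² + -1.5096²) = 2.6230 (running 14.7729)
  edge 5→6: √(2.4266² + 0.5769²) = 2.4942 (running 17.2671)
  edge 6→1: √(0.5467² + 2.5701²) = 2.6276 (running 19.8947)
Perimeter = 19.8947

Perimeter at t=0.628: 19.8947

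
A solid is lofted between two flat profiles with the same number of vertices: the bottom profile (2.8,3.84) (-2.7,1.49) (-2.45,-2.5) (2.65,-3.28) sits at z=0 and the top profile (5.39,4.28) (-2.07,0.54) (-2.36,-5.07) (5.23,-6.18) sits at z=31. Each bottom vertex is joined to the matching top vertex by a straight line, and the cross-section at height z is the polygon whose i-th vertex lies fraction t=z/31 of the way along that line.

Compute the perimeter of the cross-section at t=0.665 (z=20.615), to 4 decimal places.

Perimeter at t=0.665: 28.7906

Cross-section at t=0.665: each vertex is (1-t)·p0[i] + t·p1[i].
  v1: (1-0.665)·(2.8,3.84) + 0.665·(5.39,4.28) = (4.5224,4.1326)
  v2: (1-0.665)·(-2.7,1.49) + 0.665·(-2.07,0.54) = (-2.2811,0.8582)
  v3: (1-0.665)·(-2.45,-2.5) + 0.665·(-2.36,-5.07) = (-2.3901,-4.2091)
  v4: (1-0.665)·(2.65,-3.28) + 0.665·(5.23,-6.18) = (4.3657,-5.2085)
Perimeter = Σ |v_{i+1} − v_i|:
  edge 1→2: √(-6.8034² + -3.2744²) = 7.5503 (running 7.5503)
  edge 2→3: √(-0.1091² + -5.0673²) = 5.0685 (running 12.6188)
  edge 3→4: √(6.7559² + -0.9994²) = 6.8294 (running 19.4482)
  edge 4→1: √(0.1566² + 9.3411²) = 9.3424 (running 28.7906)
Perimeter = 28.7906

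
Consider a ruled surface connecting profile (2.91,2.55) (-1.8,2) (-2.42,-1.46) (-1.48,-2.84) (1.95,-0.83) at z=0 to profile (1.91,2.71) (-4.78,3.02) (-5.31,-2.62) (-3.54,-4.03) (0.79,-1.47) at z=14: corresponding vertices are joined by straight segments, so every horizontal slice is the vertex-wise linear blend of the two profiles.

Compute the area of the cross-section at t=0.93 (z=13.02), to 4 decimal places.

Cross-section at t=0.93: each vertex is (1-t)·p0[i] + t·p1[i].
  v1: (1-0.93)·(2.91,2.55) + 0.93·(1.91,2.71) = (1.9800,2.6988)
  v2: (1-0.93)·(-1.8,2) + 0.93·(-4.78,3.02) = (-4.5714,2.9486)
  v3: (1-0.93)·(-2.42,-1.46) + 0.93·(-5.31,-2.62) = (-5.1077,-2.5388)
  v4: (1-0.93)·(-1.48,-2.84) + 0.93·(-3.54,-4.03) = (-3.3958,-3.9467)
  v5: (1-0.93)·(1.95,-0.83) + 0.93·(0.79,-1.47) = (0.8712,-1.4252)
Shoelace sum Σ(x_i·y_{i+1} − x_{i+1}·y_i):
  i=1: 1.9800·2.9486 − -4.5714·2.6988 = +18.1755 (running +18.1755)
  i=2: -4.5714·-2.5388 − -5.1077·2.9486 = +26.6664 (running +44.8420)
  i=3: -5.1077·-3.9467 − -3.3958·-2.5388 = +11.5373 (running +56.3793)
  i=4: -3.3958·-1.4252 − 0.8712·-3.9467 = +8.2781 (running +64.6573)
  i=5: 0.8712·2.6988 − 1.9800·-1.4252 = +5.1731 (running +69.8304)
Area = |Σ|/2 = |69.8304|/2 = 34.9152

Area at t=0.93: 34.9152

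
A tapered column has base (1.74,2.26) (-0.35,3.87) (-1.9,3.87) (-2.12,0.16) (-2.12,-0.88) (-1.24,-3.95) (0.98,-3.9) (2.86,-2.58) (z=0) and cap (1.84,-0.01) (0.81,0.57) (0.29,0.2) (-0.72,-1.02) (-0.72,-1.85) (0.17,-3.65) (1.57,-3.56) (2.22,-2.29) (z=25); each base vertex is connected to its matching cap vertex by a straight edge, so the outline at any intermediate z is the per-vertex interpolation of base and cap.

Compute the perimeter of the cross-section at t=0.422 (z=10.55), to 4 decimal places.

Perimeter at t=0.422: 17.0995

Cross-section at t=0.422: each vertex is (1-t)·p0[i] + t·p1[i].
  v1: (1-0.422)·(1.74,2.26) + 0.422·(1.84,-0.01) = (1.7822,1.3021)
  v2: (1-0.422)·(-0.35,3.87) + 0.422·(0.81,0.57) = (0.1395,2.4774)
  v3: (1-0.422)·(-1.9,3.87) + 0.422·(0.29,0.2) = (-0.9758,2.3213)
  v4: (1-0.422)·(-2.12,0.16) + 0.422·(-0.72,-1.02) = (-1.5292,-0.3380)
  v5: (1-0.422)·(-2.12,-0.88) + 0.422·(-0.72,-1.85) = (-1.5292,-1.2893)
  v6: (1-0.422)·(-1.24,-3.95) + 0.422·(0.17,-3.65) = (-0.6450,-3.8234)
  v7: (1-0.422)·(0.98,-3.9) + 0.422·(1.57,-3.56) = (1.2290,-3.7565)
  v8: (1-0.422)·(2.86,-2.58) + 0.422·(2.22,-2.29) = (2.5899,-2.4576)
Perimeter = Σ |v_{i+1} − v_i|:
  edge 1→2: √(-1.6427² + 1.1753²) = 2.0199 (running 2.0199)
  edge 2→3: √(-1.1153² + -0.1561²) = 1.1262 (running 3.1461)
  edge 3→4: √(-0.5534² + -2.6592²) = 2.7162 (running 5.8623)
  edge 4→5: √(0.0000² + -0.9514²) = 0.9514 (running 6.8136)
  edge 5→6: √(0.8842² + -2.5341²) = 2.6839 (running 9.4975)
  edge 6→7: √(1.8740² + 0.0669²) = 1.8752 (running 11.3727)
  edge 7→8: √(1.3609² + 1.2989²) = 1.8813 (running 13.2540)
  edge 8→1: √(-0.8077² + 3.7597²) = 3.8455 (running 17.0995)
Perimeter = 17.0995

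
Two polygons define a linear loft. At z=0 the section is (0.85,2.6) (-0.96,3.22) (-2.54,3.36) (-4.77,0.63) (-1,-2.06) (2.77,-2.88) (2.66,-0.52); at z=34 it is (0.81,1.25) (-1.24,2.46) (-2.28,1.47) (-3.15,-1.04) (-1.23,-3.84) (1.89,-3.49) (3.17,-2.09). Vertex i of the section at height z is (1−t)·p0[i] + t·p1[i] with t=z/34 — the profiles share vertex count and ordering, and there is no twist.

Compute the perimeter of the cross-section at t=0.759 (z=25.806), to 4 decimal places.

Perimeter at t=0.759: 19.2408

Cross-section at t=0.759: each vertex is (1-t)·p0[i] + t·p1[i].
  v1: (1-0.759)·(0.85,2.6) + 0.759·(0.81,1.25) = (0.8196,1.5754)
  v2: (1-0.759)·(-0.96,3.22) + 0.759·(-1.24,2.46) = (-1.1725,2.6432)
  v3: (1-0.759)·(-2.54,3.36) + 0.759·(-2.28,1.47) = (-2.3427,1.9255)
  v4: (1-0.759)·(-4.77,0.63) + 0.759·(-3.15,-1.04) = (-3.5404,-0.6375)
  v5: (1-0.759)·(-1,-2.06) + 0.759·(-1.23,-3.84) = (-1.1746,-3.4110)
  v6: (1-0.759)·(2.77,-2.88) + 0.759·(1.89,-3.49) = (2.1021,-3.3430)
  v7: (1-0.759)·(2.66,-0.52) + 0.759·(3.17,-2.09) = (3.0471,-1.7116)
Perimeter = Σ |v_{i+1} − v_i|:
  edge 1→2: √(-1.9922² + 1.0678²) = 2.2603 (running 2.2603)
  edge 2→3: √(-1.1701² + -0.7177²) = 1.3727 (running 3.6330)
  edge 3→4: √(-1.1978² + -2.5630²) = 2.8291 (running 6.4621)
  edge 4→5: √(2.3658² + -2.7735²) = 3.6455 (running 10.1075)
  edge 5→6: √(3.2767² + 0.0680²) = 3.2774 (running 13.3849)
  edge 6→7: √(0.9450² + 1.6314²) = 1.8853 (running 15.2702)
  edge 7→1: √(-2.2274² + 3.2870²) = 3.9706 (running 19.2408)
Perimeter = 19.2408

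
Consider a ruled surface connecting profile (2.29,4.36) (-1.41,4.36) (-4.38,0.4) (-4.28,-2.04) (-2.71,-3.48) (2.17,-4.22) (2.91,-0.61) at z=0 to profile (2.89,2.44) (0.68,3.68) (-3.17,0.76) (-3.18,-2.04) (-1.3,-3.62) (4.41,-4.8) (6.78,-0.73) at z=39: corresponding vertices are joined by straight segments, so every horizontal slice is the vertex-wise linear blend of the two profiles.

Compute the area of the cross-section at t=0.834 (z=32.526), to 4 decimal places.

Area at t=0.834: 53.7674

Cross-section at t=0.834: each vertex is (1-t)·p0[i] + t·p1[i].
  v1: (1-0.834)·(2.29,4.36) + 0.834·(2.89,2.44) = (2.7904,2.7587)
  v2: (1-0.834)·(-1.41,4.36) + 0.834·(0.68,3.68) = (0.3331,3.7929)
  v3: (1-0.834)·(-4.38,0.4) + 0.834·(-3.17,0.76) = (-3.3709,0.7002)
  v4: (1-0.834)·(-4.28,-2.04) + 0.834·(-3.18,-2.04) = (-3.3626,-2.0400)
  v5: (1-0.834)·(-2.71,-3.48) + 0.834·(-1.3,-3.62) = (-1.5341,-3.5968)
  v6: (1-0.834)·(2.17,-4.22) + 0.834·(4.41,-4.8) = (4.0382,-4.7037)
  v7: (1-0.834)·(2.91,-0.61) + 0.834·(6.78,-0.73) = (6.1376,-0.7101)
Shoelace sum Σ(x_i·y_{i+1} − x_{i+1}·y_i):
  i=1: 2.7904·3.7929 − 0.3331·2.7587 = +9.6648 (running +9.6648)
  i=2: 0.3331·0.7002 − -3.3709·3.7929 = +13.0185 (running +22.6833)
  i=3: -3.3709·-2.0400 − -3.3626·0.7002 = +9.2312 (running +31.9145)
  i=4: -3.3626·-3.5968 − -1.5341·-2.0400 = +8.9650 (running +40.8795)
  i=5: -1.5341·-4.7037 − 4.0382·-3.5968 = +21.7401 (running +62.6196)
  i=6: 4.0382·-0.7101 − 6.1376·-4.7037 = +26.0020 (running +88.6216)
  i=7: 6.1376·2.7587 − 2.7904·-0.7101 = +18.9133 (running +107.5349)
Area = |Σ|/2 = |107.5349|/2 = 53.7674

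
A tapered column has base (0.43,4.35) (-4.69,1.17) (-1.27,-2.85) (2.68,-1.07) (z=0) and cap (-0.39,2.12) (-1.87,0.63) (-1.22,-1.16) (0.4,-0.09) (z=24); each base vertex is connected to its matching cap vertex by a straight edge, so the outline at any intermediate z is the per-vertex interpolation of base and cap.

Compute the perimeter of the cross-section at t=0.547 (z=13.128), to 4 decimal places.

Cross-section at t=0.547: each vertex is (1-t)·p0[i] + t·p1[i].
  v1: (1-0.547)·(0.43,4.35) + 0.547·(-0.39,2.12) = (-0.0185,3.1302)
  v2: (1-0.547)·(-4.69,1.17) + 0.547·(-1.87,0.63) = (-3.1475,0.8746)
  v3: (1-0.547)·(-1.27,-2.85) + 0.547·(-1.22,-1.16) = (-1.2427,-1.9256)
  v4: (1-0.547)·(2.68,-1.07) + 0.547·(0.4,-0.09) = (1.4328,-0.5339)
Perimeter = Σ |v_{i+1} − v_i|:
  edge 1→2: √(-3.1289² + -2.2556²) = 3.8572 (running 3.8572)
  edge 2→3: √(1.9048² + -2.8002²) = 3.3866 (running 7.2438)
  edge 3→4: √(2.6755² + 1.3916²) = 3.0158 (running 10.2596)
  edge 4→1: √(-1.4514² + 3.6641²) = 3.9411 (running 14.2007)
Perimeter = 14.2007

Perimeter at t=0.547: 14.2007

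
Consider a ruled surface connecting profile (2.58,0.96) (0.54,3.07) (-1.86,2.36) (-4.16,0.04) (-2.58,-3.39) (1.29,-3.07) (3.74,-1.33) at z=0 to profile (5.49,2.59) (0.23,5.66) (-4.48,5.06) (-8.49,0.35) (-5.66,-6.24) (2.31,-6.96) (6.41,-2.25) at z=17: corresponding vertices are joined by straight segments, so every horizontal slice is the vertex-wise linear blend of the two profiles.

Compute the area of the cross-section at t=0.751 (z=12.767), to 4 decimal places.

Cross-section at t=0.751: each vertex is (1-t)·p0[i] + t·p1[i].
  v1: (1-0.751)·(2.58,0.96) + 0.751·(5.49,2.59) = (4.7654,2.1841)
  v2: (1-0.751)·(0.54,3.07) + 0.751·(0.23,5.66) = (0.3072,5.0151)
  v3: (1-0.751)·(-1.86,2.36) + 0.751·(-4.48,5.06) = (-3.8276,4.3877)
  v4: (1-0.751)·(-4.16,0.04) + 0.751·(-8.49,0.35) = (-7.4118,0.2728)
  v5: (1-0.751)·(-2.58,-3.39) + 0.751·(-5.66,-6.24) = (-4.8931,-5.5303)
  v6: (1-0.751)·(1.29,-3.07) + 0.751·(2.31,-6.96) = (2.0560,-5.9914)
  v7: (1-0.751)·(3.74,-1.33) + 0.751·(6.41,-2.25) = (5.7452,-2.0209)
Shoelace sum Σ(x_i·y_{i+1} − x_{i+1}·y_i):
  i=1: 4.7654·5.0151 − 0.3072·2.1841 = +23.2280 (running +23.2280)
  i=2: 0.3072·4.3877 − -3.8276·5.0151 = +20.5437 (running +43.7717)
  i=3: -3.8276·0.2728 − -7.4118·4.3877 = +31.4767 (running +75.2484)
  i=4: -7.4118·-5.5303 − -4.8931·0.2728 = +42.3249 (running +117.5733)
  i=5: -4.8931·-5.9914 − 2.0560·-5.5303 = +40.6869 (running +158.2602)
  i=6: 2.0560·-2.0209 − 5.7452·-5.9914 = +30.2665 (running +188.5267)
  i=7: 5.7452·2.1841 − 4.7654·-2.0209 = +22.1787 (running +210.7054)
Area = |Σ|/2 = |210.7054|/2 = 105.3527

Area at t=0.751: 105.3527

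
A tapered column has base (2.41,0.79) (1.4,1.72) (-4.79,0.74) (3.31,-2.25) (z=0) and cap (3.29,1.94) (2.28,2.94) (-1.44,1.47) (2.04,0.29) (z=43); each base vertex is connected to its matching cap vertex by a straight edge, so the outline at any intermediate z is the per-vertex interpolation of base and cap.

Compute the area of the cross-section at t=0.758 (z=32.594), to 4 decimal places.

Area at t=0.758: 7.9618

Cross-section at t=0.758: each vertex is (1-t)·p0[i] + t·p1[i].
  v1: (1-0.758)·(2.41,0.79) + 0.758·(3.29,1.94) = (3.0770,1.6617)
  v2: (1-0.758)·(1.4,1.72) + 0.758·(2.28,2.94) = (2.0670,2.6448)
  v3: (1-0.758)·(-4.79,0.74) + 0.758·(-1.44,1.47) = (-2.2507,1.2933)
  v4: (1-0.758)·(3.31,-2.25) + 0.758·(2.04,0.29) = (2.3473,-0.3247)
Shoelace sum Σ(x_i·y_{i+1} − x_{i+1}·y_i):
  i=1: 3.0770·2.6448 − 2.0670·1.6617 = +4.7032 (running +4.7032)
  i=2: 2.0670·1.2933 − -2.2507·2.6448 = +8.6259 (running +13.3292)
  i=3: -2.2507·-0.3247 − 2.3473·1.2933 = -2.3052 (running +11.0240)
  i=4: 2.3473·1.6617 − 3.0770·-0.3247 = +4.8996 (running +15.9237)
Area = |Σ|/2 = |15.9237|/2 = 7.9618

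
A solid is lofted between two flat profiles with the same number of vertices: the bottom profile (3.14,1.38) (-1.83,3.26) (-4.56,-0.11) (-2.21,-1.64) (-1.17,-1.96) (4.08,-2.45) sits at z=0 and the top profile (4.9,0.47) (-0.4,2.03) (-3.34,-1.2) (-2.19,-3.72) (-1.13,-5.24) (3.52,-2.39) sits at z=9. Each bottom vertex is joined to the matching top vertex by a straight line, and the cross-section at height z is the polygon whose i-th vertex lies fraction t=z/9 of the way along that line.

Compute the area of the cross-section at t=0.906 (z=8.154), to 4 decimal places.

Cross-section at t=0.906: each vertex is (1-t)·p0[i] + t·p1[i].
  v1: (1-0.906)·(3.14,1.38) + 0.906·(4.9,0.47) = (4.7346,0.5555)
  v2: (1-0.906)·(-1.83,3.26) + 0.906·(-0.4,2.03) = (-0.5344,2.1456)
  v3: (1-0.906)·(-4.56,-0.11) + 0.906·(-3.34,-1.2) = (-3.4547,-1.0975)
  v4: (1-0.906)·(-2.21,-1.64) + 0.906·(-2.19,-3.72) = (-2.1919,-3.5245)
  v5: (1-0.906)·(-1.17,-1.96) + 0.906·(-1.13,-5.24) = (-1.1338,-4.9317)
  v6: (1-0.906)·(4.08,-2.45) + 0.906·(3.52,-2.39) = (3.5726,-2.3956)
Shoelace sum Σ(x_i·y_{i+1} − x_{i+1}·y_i):
  i=1: 4.7346·2.1456 − -0.5344·0.5555 = +10.4555 (running +10.4555)
  i=2: -0.5344·-1.0975 − -3.4547·2.1456 = +7.9990 (running +18.4544)
  i=3: -3.4547·-3.5245 − -2.1919·-1.0975 = +9.7703 (running +28.2247)
  i=4: -2.1919·-4.9317 − -1.1338·-3.5245 = +6.8137 (running +35.0384)
  i=5: -1.1338·-2.3956 − 3.5726·-4.9317 = +20.3352 (running +55.3736)
  i=6: 3.5726·0.5555 − 4.7346·-2.3956 = +13.3270 (running +68.7007)
Area = |Σ|/2 = |68.7007|/2 = 34.3503

Area at t=0.906: 34.3503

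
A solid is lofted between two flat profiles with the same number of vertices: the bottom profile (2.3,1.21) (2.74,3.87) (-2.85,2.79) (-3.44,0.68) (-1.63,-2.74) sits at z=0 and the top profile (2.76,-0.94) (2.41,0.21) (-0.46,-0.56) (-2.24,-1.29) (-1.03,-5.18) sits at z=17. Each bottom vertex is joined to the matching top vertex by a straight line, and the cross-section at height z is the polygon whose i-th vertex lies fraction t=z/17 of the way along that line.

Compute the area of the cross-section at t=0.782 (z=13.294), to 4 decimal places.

Area at t=0.782: 15.0352

Cross-section at t=0.782: each vertex is (1-t)·p0[i] + t·p1[i].
  v1: (1-0.782)·(2.3,1.21) + 0.782·(2.76,-0.94) = (2.6597,-0.4713)
  v2: (1-0.782)·(2.74,3.87) + 0.782·(2.41,0.21) = (2.4819,1.0079)
  v3: (1-0.782)·(-2.85,2.79) + 0.782·(-0.46,-0.56) = (-0.9810,0.1703)
  v4: (1-0.782)·(-3.44,0.68) + 0.782·(-2.24,-1.29) = (-2.5016,-0.8605)
  v5: (1-0.782)·(-1.63,-2.74) + 0.782·(-1.03,-5.18) = (-1.1608,-4.6481)
Shoelace sum Σ(x_i·y_{i+1} − x_{i+1}·y_i):
  i=1: 2.6597·1.0079 − 2.4819·-0.4713 = +3.8504 (running +3.8504)
  i=2: 2.4819·0.1703 − -0.9810·1.0079 = +1.4114 (running +5.2618)
  i=3: -0.9810·-0.8605 − -2.5016·0.1703 = +1.2702 (running +6.5321)
  i=4: -2.5016·-4.6481 − -1.1608·-0.8605 = +10.6287 (running +17.1608)
  i=5: -1.1608·-0.4713 − 2.6597·-4.6481 = +12.9097 (running +30.0705)
Area = |Σ|/2 = |30.0705|/2 = 15.0352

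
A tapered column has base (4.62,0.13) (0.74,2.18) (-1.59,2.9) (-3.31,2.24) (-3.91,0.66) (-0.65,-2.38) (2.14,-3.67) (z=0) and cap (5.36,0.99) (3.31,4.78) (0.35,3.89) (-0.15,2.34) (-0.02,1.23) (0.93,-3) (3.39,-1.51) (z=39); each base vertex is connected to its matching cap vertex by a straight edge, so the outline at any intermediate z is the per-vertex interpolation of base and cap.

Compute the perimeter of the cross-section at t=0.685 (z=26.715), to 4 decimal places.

Perimeter at t=0.685: 20.2166

Cross-section at t=0.685: each vertex is (1-t)·p0[i] + t·p1[i].
  v1: (1-0.685)·(4.62,0.13) + 0.685·(5.36,0.99) = (5.1269,0.7191)
  v2: (1-0.685)·(0.74,2.18) + 0.685·(3.31,4.78) = (2.5005,3.9610)
  v3: (1-0.685)·(-1.59,2.9) + 0.685·(0.35,3.89) = (-0.2611,3.5782)
  v4: (1-0.685)·(-3.31,2.24) + 0.685·(-0.15,2.34) = (-1.1454,2.3085)
  v5: (1-0.685)·(-3.91,0.66) + 0.685·(-0.02,1.23) = (-1.2453,1.0505)
  v6: (1-0.685)·(-0.65,-2.38) + 0.685·(0.93,-3) = (0.4323,-2.8047)
  v7: (1-0.685)·(2.14,-3.67) + 0.685·(3.39,-1.51) = (2.9962,-2.1904)
Perimeter = Σ |v_{i+1} − v_i|:
  edge 1→2: √(-2.6265² + 3.2419²) = 4.1723 (running 4.1723)
  edge 2→3: √(-2.7616² + -0.3828²) = 2.7880 (running 6.9603)
  edge 3→4: √(-0.8843² + -1.2697²) = 1.5473 (running 8.5075)
  edge 4→5: √(-0.0999² + -1.2580²) = 1.2620 (running 9.7695)
  edge 5→6: √(1.6777² + -3.8552²) = 4.2044 (running 13.9739)
  edge 6→7: √(2.5639² + 0.6143²) = 2.6365 (running 16.6104)
  edge 7→1: √(2.1307² + 2.9095²) = 3.6062 (running 20.2166)
Perimeter = 20.2166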